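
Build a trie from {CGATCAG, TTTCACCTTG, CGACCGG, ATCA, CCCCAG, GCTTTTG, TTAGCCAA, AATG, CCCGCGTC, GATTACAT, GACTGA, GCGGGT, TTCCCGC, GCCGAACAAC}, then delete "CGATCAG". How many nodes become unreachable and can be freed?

Walk "CGATCAG" from the leaf back toward the root, removing each node that no remaining word uses.
The suffix "TCAG" (4 nodes) is used only by "CGATCAG"; the node for "CGA" still has the child "C", so pruning stops there.
Nodes removed: 4

4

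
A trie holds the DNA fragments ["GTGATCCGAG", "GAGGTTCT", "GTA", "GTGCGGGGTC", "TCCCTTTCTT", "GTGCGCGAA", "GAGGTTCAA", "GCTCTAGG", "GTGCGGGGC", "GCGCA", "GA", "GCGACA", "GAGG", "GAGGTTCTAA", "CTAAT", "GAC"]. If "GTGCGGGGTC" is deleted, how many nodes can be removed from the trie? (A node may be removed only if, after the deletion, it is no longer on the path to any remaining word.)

2

A node on "GTGCGGGGTC"'s path can go only if nothing else ends at it or branches off below it.
The suffix "TC" (2 nodes) is used only by "GTGCGGGGTC"; the node for "GTGCGGGG" still has the child "C", so pruning stops there.
Nodes removed: 2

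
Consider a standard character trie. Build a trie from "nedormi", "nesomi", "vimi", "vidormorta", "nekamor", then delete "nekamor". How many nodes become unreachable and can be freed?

After clearing the end-marker at "nekamor", prune upward until reaching a node still needed by another word.
The suffix "kamor" (5 nodes) is used only by "nekamor"; the node for "ne" still has the child "d", so pruning stops there.
Nodes removed: 5

5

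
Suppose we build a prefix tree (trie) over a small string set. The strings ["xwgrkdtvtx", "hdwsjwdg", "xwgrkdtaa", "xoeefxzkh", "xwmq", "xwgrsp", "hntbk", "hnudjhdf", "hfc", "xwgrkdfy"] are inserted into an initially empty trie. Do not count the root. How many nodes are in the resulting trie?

46

Trace insertions, counting only characters that open a new branch:
  "xwgrkdtvtx" → 10 new (x, w, g, r, k, d, t, v, t, x)
  "hdwsjwdg" → 8 new (h, d, w, s, j, w, d, g)
  "xwgrkdtaa" → prefix "xwgrkdt" already present; 2 new (a, a)
  "xoeefxzkh" → prefix "x" already present; 8 new (o, e, e, f, x, z, k, h)
  "xwmq" → prefix "xw" already present; 2 new (m, q)
  "xwgrsp" → prefix "xwgr" already present; 2 new (s, p)
  "hntbk" → prefix "h" already present; 4 new (n, t, b, k)
  "hnudjhdf" → prefix "hn" already present; 6 new (u, d, j, h, d, f)
  "hfc" → prefix "h" already present; 2 new (f, c)
  "xwgrkdfy" → prefix "xwgrkd" already present; 2 new (f, y)
Total nodes = 10 + 8 + 2 + 8 + 2 + 2 + 4 + 6 + 2 + 2 = 46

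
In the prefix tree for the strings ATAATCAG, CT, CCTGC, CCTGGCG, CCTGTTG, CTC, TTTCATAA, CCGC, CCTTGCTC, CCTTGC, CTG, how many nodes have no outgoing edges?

9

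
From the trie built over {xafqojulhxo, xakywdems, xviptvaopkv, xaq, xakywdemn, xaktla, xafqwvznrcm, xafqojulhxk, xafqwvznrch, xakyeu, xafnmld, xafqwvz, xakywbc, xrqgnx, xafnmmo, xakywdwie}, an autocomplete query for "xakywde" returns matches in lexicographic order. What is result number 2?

xakywdems

Words with prefix "xakywde", in lexicographic order: "xakywdemn", "xakywdems"
Position 2: xakywdems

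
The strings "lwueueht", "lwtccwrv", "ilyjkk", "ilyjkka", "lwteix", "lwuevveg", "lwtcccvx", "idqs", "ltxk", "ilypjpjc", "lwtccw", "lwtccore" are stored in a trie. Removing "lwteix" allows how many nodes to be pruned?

3

A node on "lwteix"'s path can go only if nothing else ends at it or branches off below it.
The suffix "eix" (3 nodes) is used only by "lwteix"; the node for "lwt" still has the child "c", so pruning stops there.
Nodes removed: 3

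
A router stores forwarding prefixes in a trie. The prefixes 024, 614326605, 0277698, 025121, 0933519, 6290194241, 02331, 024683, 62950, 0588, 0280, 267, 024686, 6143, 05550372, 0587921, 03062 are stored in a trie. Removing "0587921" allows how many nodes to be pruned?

A node on "0587921"'s path can go only if nothing else ends at it or branches off below it.
The suffix "7921" (4 nodes) is used only by "0587921"; the node for "058" still has the child "8", so pruning stops there.
Nodes removed: 4

4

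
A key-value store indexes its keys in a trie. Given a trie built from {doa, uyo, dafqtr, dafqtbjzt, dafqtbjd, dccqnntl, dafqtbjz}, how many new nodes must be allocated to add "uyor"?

The longest prefix of "uyor" already in the trie is "uyo" (length 3).
New nodes needed: |"uyor"| − 3 = 4 − 3 = 1.

1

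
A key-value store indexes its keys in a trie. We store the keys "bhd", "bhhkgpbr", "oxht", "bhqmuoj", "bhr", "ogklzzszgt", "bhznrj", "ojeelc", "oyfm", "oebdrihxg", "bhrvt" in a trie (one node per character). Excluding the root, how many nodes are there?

50

For each word, the new-node count is its length minus the longest prefix already in the trie:
  "bhd" → 3 new (b, h, d)
  "bhhkgpbr" → prefix "bh" already present; 6 new (h, k, g, p, b, r)
  "oxht" → 4 new (o, x, h, t)
  "bhqmuoj" → prefix "bh" already present; 5 new (q, m, u, o, j)
  "bhr" → prefix "bh" already present; 1 new (r)
  "ogklzzszgt" → prefix "o" already present; 9 new (g, k, l, z, z, s, z, g, t)
  "bhznrj" → prefix "bh" already present; 4 new (z, n, r, j)
  "ojeelc" → prefix "o" already present; 5 new (j, e, e, l, c)
  "oyfm" → prefix "o" already present; 3 new (y, f, m)
  "oebdrihxg" → prefix "o" already present; 8 new (e, b, d, r, i, h, x, g)
  "bhrvt" → prefix "bhr" already present; 2 new (v, t)
Total nodes = 3 + 6 + 4 + 5 + 1 + 9 + 4 + 5 + 3 + 8 + 2 = 50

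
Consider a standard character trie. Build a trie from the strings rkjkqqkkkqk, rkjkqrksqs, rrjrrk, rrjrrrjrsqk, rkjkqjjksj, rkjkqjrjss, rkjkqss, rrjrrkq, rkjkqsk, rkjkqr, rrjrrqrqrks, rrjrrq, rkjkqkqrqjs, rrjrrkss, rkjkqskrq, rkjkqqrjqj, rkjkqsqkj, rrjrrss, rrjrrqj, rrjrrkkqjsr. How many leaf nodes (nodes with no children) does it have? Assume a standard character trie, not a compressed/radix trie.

A leaf is a node with no children — equivalently, the end of a word that is not a proper prefix of any other stored word.
Those words: "rkjkqjjksj", "rkjkqjrjss", "rkjkqkqrqjs", "rkjkqqkkkqk", "rkjkqqrjqj", "rkjkqrksqs", "rkjkqskrq", "rkjkqsqkj", "rkjkqss", "rrjrrkkqjsr", "rrjrrkq", "rrjrrkss", "rrjrrqj", "rrjrrqrqrks", "rrjrrrjrsqk", "rrjrrss"
Leaf count: 16

16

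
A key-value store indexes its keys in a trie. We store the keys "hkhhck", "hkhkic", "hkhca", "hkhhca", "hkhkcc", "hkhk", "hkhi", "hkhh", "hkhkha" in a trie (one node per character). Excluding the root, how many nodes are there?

17

Trace insertions, counting only characters that open a new branch:
  "hkhhck" → 6 new (h, k, h, h, c, k)
  "hkhkic" → prefix "hkh" already present; 3 new (k, i, c)
  "hkhca" → prefix "hkh" already present; 2 new (c, a)
  "hkhhca" → prefix "hkhhc" already present; 1 new (a)
  "hkhkcc" → prefix "hkhk" already present; 2 new (c, c)
  "hkhk" → prefix "hkhk" already present; 0 new (none)
  "hkhi" → prefix "hkh" already present; 1 new (i)
  "hkhh" → prefix "hkhh" already present; 0 new (none)
  "hkhkha" → prefix "hkhk" already present; 2 new (h, a)
Total nodes = 6 + 3 + 2 + 1 + 2 + 0 + 1 + 0 + 2 = 17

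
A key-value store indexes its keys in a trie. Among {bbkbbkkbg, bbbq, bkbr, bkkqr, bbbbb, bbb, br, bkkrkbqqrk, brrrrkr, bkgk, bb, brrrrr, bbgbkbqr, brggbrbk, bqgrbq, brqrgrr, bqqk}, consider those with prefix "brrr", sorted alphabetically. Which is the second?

brrrrr

Words with prefix "brrr", in lexicographic order: "brrrrkr", "brrrrr"
Position 2: brrrrr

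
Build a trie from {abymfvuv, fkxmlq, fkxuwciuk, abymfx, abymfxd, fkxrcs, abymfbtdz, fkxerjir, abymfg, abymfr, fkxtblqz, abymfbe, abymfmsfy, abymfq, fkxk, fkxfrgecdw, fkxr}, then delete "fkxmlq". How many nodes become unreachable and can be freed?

3

After clearing the end-marker at "fkxmlq", prune upward until reaching a node still needed by another word.
The suffix "mlq" (3 nodes) is used only by "fkxmlq"; the node for "fkx" still has the child "u", so pruning stops there.
Nodes removed: 3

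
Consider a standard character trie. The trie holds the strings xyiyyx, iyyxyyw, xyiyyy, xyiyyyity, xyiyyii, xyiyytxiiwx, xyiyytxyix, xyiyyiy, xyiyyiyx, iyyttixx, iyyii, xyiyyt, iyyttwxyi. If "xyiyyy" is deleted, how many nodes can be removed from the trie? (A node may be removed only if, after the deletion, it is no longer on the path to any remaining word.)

0

After clearing the end-marker at "xyiyyy", prune upward until reaching a node still needed by another word.
Every node on "xyiyyy" is still needed (e.g. by "xyiyyyity"), so nothing is freed.
Nodes removed: 0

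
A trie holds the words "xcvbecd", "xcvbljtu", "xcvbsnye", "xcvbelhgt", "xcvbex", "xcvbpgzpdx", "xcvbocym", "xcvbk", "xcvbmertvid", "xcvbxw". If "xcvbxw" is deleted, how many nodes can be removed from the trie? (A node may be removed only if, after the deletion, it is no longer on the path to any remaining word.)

Walk "xcvbxw" from the leaf back toward the root, removing each node that no remaining word uses.
The suffix "xw" (2 nodes) is used only by "xcvbxw"; the node for "xcvb" still has the child "e", so pruning stops there.
Nodes removed: 2

2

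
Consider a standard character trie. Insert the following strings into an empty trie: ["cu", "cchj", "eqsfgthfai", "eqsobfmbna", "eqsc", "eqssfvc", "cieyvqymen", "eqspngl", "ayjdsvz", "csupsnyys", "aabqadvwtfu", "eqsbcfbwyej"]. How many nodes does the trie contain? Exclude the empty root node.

73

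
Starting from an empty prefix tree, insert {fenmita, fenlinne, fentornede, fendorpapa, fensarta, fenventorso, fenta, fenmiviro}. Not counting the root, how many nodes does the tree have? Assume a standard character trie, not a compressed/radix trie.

Count nodes per top-level branch (shared prefixes stored once):
  'f'-branch (fendorpapa, fenlinne, fenmita, fenmiviro, fensarta, fenta, fentornede, fenventorso): 44 nodes
Sum: 44

44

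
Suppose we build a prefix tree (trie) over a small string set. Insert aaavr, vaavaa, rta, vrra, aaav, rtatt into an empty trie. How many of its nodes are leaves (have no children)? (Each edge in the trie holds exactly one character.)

4

Leaves are exactly the stored words that no other stored word extends.
Those words: "aaavr", "rtatt", "vaavaa", "vrra"
Leaf count: 4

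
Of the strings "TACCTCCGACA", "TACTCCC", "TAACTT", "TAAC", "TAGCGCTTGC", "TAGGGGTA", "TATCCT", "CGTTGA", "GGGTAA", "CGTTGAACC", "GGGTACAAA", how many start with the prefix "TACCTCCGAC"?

Walk to "TACCTCCGAC"; the words in its subtree are exactly those with that prefix.
Words under "TACCTCCGAC": TACCTCCGACA
Count: 1

1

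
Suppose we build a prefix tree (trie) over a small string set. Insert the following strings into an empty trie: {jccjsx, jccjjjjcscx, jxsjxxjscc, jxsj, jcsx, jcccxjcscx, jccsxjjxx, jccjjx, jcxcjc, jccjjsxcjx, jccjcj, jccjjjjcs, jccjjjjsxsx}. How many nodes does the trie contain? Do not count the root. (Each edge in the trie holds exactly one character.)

53

Trace insertions, counting only characters that open a new branch:
  "jccjsx" → 6 new (j, c, c, j, s, x)
  "jccjjjjcscx" → prefix "jccj" already present; 7 new (j, j, j, c, s, c, x)
  "jxsjxxjscc" → prefix "j" already present; 9 new (x, s, j, x, x, j, s, c, c)
  "jxsj" → prefix "jxsj" already present; 0 new (none)
  "jcsx" → prefix "jc" already present; 2 new (s, x)
  "jcccxjcscx" → prefix "jcc" already present; 7 new (c, x, j, c, s, c, x)
  "jccsxjjxx" → prefix "jcc" already present; 6 new (s, x, j, j, x, x)
  "jccjjx" → prefix "jccjj" already present; 1 new (x)
  "jcxcjc" → prefix "jc" already present; 4 new (x, c, j, c)
  "jccjjsxcjx" → prefix "jccjj" already present; 5 new (s, x, c, j, x)
  "jccjcj" → prefix "jccj" already present; 2 new (c, j)
  "jccjjjjcs" → prefix "jccjjjjcs" already present; 0 new (none)
  "jccjjjjsxsx" → prefix "jccjjjj" already present; 4 new (s, x, s, x)
Total nodes = 6 + 7 + 9 + 0 + 2 + 7 + 6 + 1 + 4 + 5 + 2 + 0 + 4 = 53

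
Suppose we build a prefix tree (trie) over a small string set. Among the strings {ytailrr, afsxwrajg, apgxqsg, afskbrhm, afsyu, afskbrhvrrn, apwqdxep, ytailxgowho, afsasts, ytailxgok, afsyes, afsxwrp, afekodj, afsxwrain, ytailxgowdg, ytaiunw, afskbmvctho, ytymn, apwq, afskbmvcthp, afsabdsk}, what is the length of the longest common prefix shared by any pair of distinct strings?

10

Equivalently: take the maximum, over all pairs, of their longest common prefix length.
e.g. "afskbmvctho" and "afskbmvcthp" share the prefix "afskbmvcth" of length 10; no pair shares a longer one.
Longest shared-prefix length: 10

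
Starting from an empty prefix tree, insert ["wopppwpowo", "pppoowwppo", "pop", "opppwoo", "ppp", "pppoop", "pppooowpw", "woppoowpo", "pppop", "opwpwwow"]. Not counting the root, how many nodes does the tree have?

46

Insert word by word; a character creates a node only if that edge doesn't already exist:
  "wopppwpowo" → 10 new (w, o, p, p, p, w, p, o, w, o)
  "pppoowwppo" → 10 new (p, p, p, o, o, w, w, p, p, o)
  "pop" → prefix "p" already present; 2 new (o, p)
  "opppwoo" → 7 new (o, p, p, p, w, o, o)
  "ppp" → prefix "ppp" already present; 0 new (none)
  "pppoop" → prefix "pppoo" already present; 1 new (p)
  "pppooowpw" → prefix "pppoo" already present; 4 new (o, w, p, w)
  "woppoowpo" → prefix "wopp" already present; 5 new (o, o, w, p, o)
  "pppop" → prefix "pppo" already present; 1 new (p)
  "opwpwwow" → prefix "op" already present; 6 new (w, p, w, w, o, w)
Total nodes = 10 + 10 + 2 + 7 + 0 + 1 + 4 + 5 + 1 + 6 = 46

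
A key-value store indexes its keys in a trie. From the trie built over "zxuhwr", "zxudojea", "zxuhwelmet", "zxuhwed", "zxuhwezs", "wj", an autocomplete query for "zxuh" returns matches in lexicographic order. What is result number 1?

zxuhwed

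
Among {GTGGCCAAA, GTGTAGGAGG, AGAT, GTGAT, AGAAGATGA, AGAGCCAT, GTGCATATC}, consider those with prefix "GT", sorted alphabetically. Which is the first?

DFS of the "GT" subtree visits, in order: "GTGAT", "GTGCATATC", "GTGGCCAAA", "GTGTAGGAGG"
The 1st is GTGAT.

GTGAT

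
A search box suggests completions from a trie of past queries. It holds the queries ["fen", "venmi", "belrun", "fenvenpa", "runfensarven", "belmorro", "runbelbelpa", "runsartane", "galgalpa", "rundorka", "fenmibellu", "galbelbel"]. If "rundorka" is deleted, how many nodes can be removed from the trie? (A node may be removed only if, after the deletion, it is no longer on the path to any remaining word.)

5

After clearing the end-marker at "rundorka", prune upward until reaching a node still needed by another word.
The suffix "dorka" (5 nodes) is used only by "rundorka"; the node for "run" still has the child "f", so pruning stops there.
Nodes removed: 5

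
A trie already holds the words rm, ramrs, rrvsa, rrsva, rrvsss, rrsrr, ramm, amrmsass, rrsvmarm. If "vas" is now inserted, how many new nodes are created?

Nothing in the trie begins with "v"; the whole of "vas" is new.
3 − 0 = 3 new nodes.

3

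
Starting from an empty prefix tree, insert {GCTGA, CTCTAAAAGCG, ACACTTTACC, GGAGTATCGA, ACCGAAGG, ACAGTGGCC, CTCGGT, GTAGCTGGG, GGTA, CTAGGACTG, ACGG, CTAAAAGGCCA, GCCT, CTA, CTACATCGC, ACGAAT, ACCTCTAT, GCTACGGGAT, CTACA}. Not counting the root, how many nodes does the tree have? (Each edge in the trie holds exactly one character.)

Insert word by word; a character creates a node only if that edge doesn't already exist:
  "GCTGA" → 5 new (G, C, T, G, A)
  "CTCTAAAAGCG" → 11 new (C, T, C, T, A, A, A, A, G, C, G)
  "ACACTTTACC" → 10 new (A, C, A, C, T, T, T, A, C, C)
  "GGAGTATCGA" → prefix "G" already present; 9 new (G, A, G, T, A, T, C, G, A)
  "ACCGAAGG" → prefix "AC" already present; 6 new (C, G, A, A, G, G)
  "ACAGTGGCC" → prefix "ACA" already present; 6 new (G, T, G, G, C, C)
  "CTCGGT" → prefix "CTC" already present; 3 new (G, G, T)
  "GTAGCTGGG" → prefix "G" already present; 8 new (T, A, G, C, T, G, G, G)
  "GGTA" → prefix "GG" already present; 2 new (T, A)
  "CTAGGACTG" → prefix "CT" already present; 7 new (A, G, G, A, C, T, G)
  "ACGG" → prefix "AC" already present; 2 new (G, G)
  "CTAAAAGGCCA" → prefix "CTA" already present; 8 new (A, A, A, G, G, C, C, A)
  "GCCT" → prefix "GC" already present; 2 new (C, T)
  "CTA" → prefix "CTA" already present; 0 new (none)
  "CTACATCGC" → prefix "CTA" already present; 6 new (C, A, T, C, G, C)
  "ACGAAT" → prefix "ACG" already present; 3 new (A, A, T)
  "ACCTCTAT" → prefix "ACC" already present; 5 new (T, C, T, A, T)
  "GCTACGGGAT" → prefix "GCT" already present; 7 new (A, C, G, G, G, A, T)
  "CTACA" → prefix "CTACA" already present; 0 new (none)
Total nodes = 5 + 11 + 10 + 9 + 6 + 6 + 3 + 8 + 2 + 7 + 2 + 8 + 2 + 0 + 6 + 3 + 5 + 7 + 0 = 100

100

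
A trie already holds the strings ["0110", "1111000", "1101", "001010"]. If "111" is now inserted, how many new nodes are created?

0

"111" is already a full path in the trie; only an end-marker is added.
No new nodes are needed: 0.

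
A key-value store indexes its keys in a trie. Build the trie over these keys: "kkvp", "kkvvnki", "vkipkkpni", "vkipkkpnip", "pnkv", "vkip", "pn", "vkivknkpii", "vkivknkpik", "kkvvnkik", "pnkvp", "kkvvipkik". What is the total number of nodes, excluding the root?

Count nodes per top-level branch (shared prefixes stored once):
  'k'-branch (kkvp, kkvvipkik, kkvvnki, kkvvnkik): 14 nodes
  'p'-branch (pn, pnkv, pnkvp): 5 nodes
  'v'-branch (vkip, vkipkkpni, vkipkkpnip, vkivknkpii, vkivknkpik): 18 nodes
Sum: 37

37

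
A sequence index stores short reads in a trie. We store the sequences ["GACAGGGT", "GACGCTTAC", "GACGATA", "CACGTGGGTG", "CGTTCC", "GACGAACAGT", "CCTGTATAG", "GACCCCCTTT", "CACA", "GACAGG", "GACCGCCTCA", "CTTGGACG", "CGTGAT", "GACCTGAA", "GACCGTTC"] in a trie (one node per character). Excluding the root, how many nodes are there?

Trace insertions, counting only characters that open a new branch:
  "GACAGGGT" → 8 new (G, A, C, A, G, G, G, T)
  "GACGCTTAC" → prefix "GAC" already present; 6 new (G, C, T, T, A, C)
  "GACGATA" → prefix "GACG" already present; 3 new (A, T, A)
  "CACGTGGGTG" → 10 new (C, A, C, G, T, G, G, G, T, G)
  "CGTTCC" → prefix "C" already present; 5 new (G, T, T, C, C)
  "GACGAACAGT" → prefix "GACGA" already present; 5 new (A, C, A, G, T)
  "CCTGTATAG" → prefix "C" already present; 8 new (C, T, G, T, A, T, A, G)
  "GACCCCCTTT" → prefix "GAC" already present; 7 new (C, C, C, C, T, T, T)
  "CACA" → prefix "CAC" already present; 1 new (A)
  "GACAGG" → prefix "GACAGG" already present; 0 new (none)
  "GACCGCCTCA" → prefix "GACC" already present; 6 new (G, C, C, T, C, A)
  "CTTGGACG" → prefix "C" already present; 7 new (T, T, G, G, A, C, G)
  "CGTGAT" → prefix "CGT" already present; 3 new (G, A, T)
  "GACCTGAA" → prefix "GACC" already present; 4 new (T, G, A, A)
  "GACCGTTC" → prefix "GACCG" already present; 3 new (T, T, C)
Total nodes = 8 + 6 + 3 + 10 + 5 + 5 + 8 + 7 + 1 + 0 + 6 + 7 + 3 + 4 + 3 = 76

76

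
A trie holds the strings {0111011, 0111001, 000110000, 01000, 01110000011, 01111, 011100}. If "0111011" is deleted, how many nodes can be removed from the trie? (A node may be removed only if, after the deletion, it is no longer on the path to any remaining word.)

2

Walk "0111011" from the leaf back toward the root, removing each node that no remaining word uses.
The suffix "11" (2 nodes) is used only by "0111011"; the node for "01110" still has the child "0", so pruning stops there.
Nodes removed: 2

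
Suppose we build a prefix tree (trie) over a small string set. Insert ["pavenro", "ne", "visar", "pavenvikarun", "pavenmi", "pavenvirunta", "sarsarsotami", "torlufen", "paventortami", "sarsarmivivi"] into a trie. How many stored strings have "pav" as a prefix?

5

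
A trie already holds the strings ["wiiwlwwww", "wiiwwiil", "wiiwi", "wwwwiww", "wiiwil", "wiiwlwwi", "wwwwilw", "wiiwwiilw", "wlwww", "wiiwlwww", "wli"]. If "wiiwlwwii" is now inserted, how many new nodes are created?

1

Walking "wiiwlwwii" from the root, the first 8 characters ("wiiwlwwi") follow existing edges; "i" is the first miss.
New nodes needed: |"wiiwlwwii"| − 8 = 9 − 8 = 1.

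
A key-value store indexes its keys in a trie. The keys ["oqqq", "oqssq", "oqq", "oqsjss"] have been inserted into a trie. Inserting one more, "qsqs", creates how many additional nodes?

4

No existing word starts with "q", so every character of "qsqs" needs a new node.
4 − 0 = 4 new nodes.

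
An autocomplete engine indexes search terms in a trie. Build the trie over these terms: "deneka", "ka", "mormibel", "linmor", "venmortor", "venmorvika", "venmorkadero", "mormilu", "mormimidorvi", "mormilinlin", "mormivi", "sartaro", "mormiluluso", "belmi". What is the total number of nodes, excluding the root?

73

Trace insertions, counting only characters that open a new branch:
  "deneka" → 6 new (d, e, n, e, k, a)
  "ka" → 2 new (k, a)
  "mormibel" → 8 new (m, o, r, m, i, b, e, l)
  "linmor" → 6 new (l, i, n, m, o, r)
  "venmortor" → 9 new (v, e, n, m, o, r, t, o, r)
  "venmorvika" → prefix "venmor" already present; 4 new (v, i, k, a)
  "venmorkadero" → prefix "venmor" already present; 6 new (k, a, d, e, r, o)
  "mormilu" → prefix "mormi" already present; 2 new (l, u)
  "mormimidorvi" → prefix "mormi" already present; 7 new (m, i, d, o, r, v, i)
  "mormilinlin" → prefix "mormil" already present; 5 new (i, n, l, i, n)
  "mormivi" → prefix "mormi" already present; 2 new (v, i)
  "sartaro" → 7 new (s, a, r, t, a, r, o)
  "mormiluluso" → prefix "mormilu" already present; 4 new (l, u, s, o)
  "belmi" → 5 new (b, e, l, m, i)
Total nodes = 6 + 2 + 8 + 6 + 9 + 4 + 6 + 2 + 7 + 5 + 2 + 7 + 4 + 5 = 73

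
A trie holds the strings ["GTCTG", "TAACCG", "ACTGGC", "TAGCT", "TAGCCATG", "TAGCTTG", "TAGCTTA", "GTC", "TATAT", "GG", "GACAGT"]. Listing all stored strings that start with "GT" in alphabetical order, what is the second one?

GTCTG

Words with prefix "GT", in lexicographic order: "GTC", "GTCTG"
Position 2: GTCTG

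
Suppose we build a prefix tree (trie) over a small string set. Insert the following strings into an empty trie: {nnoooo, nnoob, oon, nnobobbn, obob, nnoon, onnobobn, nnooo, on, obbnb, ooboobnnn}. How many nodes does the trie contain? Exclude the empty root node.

Insert word by word; a character creates a node only if that edge doesn't already exist:
  "nnoooo" → 6 new (n, n, o, o, o, o)
  "nnoob" → prefix "nnoo" already present; 1 new (b)
  "oon" → 3 new (o, o, n)
  "nnobobbn" → prefix "nno" already present; 5 new (b, o, b, b, n)
  "obob" → prefix "o" already present; 3 new (b, o, b)
  "nnoon" → prefix "nnoo" already present; 1 new (n)
  "onnobobn" → prefix "o" already present; 7 new (n, n, o, b, o, b, n)
  "nnooo" → prefix "nnooo" already present; 0 new (none)
  "on" → prefix "on" already present; 0 new (none)
  "obbnb" → prefix "ob" already present; 3 new (b, n, b)
  "ooboobnnn" → prefix "oo" already present; 7 new (b, o, o, b, n, n, n)
Total nodes = 6 + 1 + 3 + 5 + 3 + 1 + 7 + 0 + 0 + 3 + 7 = 36

36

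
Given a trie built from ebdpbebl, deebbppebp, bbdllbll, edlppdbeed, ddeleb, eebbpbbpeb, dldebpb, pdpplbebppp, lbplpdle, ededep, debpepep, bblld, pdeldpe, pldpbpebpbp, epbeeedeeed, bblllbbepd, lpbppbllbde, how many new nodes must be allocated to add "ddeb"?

1

Walking "ddeb" from the root, the first 3 characters ("dde") follow existing edges; "b" is the first miss.
Each of the 1 remaining characters creates one node.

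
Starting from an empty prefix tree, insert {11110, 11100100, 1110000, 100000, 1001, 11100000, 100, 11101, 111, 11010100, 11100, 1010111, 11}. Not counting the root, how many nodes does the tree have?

For each word, the new-node count is its length minus the longest prefix already in the trie:
  "11110" → 5 new (1, 1, 1, 1, 0)
  "11100100" → prefix "111" already present; 5 new (0, 0, 1, 0, 0)
  "1110000" → prefix "11100" already present; 2 new (0, 0)
  "100000" → prefix "1" already present; 5 new (0, 0, 0, 0, 0)
  "1001" → prefix "100" already present; 1 new (1)
  "11100000" → prefix "1110000" already present; 1 new (0)
  "100" → prefix "100" already present; 0 new (none)
  "11101" → prefix "1110" already present; 1 new (1)
  "111" → prefix "111" already present; 0 new (none)
  "11010100" → prefix "11" already present; 6 new (0, 1, 0, 1, 0, 0)
  "11100" → prefix "11100" already present; 0 new (none)
  "1010111" → prefix "10" already present; 5 new (1, 0, 1, 1, 1)
  "11" → prefix "11" already present; 0 new (none)
Total nodes = 5 + 5 + 2 + 5 + 1 + 1 + 0 + 1 + 0 + 6 + 0 + 5 + 0 = 31

31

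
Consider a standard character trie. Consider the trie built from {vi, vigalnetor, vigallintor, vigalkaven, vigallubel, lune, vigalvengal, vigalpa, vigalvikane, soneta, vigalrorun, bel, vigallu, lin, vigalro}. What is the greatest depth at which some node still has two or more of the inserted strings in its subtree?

7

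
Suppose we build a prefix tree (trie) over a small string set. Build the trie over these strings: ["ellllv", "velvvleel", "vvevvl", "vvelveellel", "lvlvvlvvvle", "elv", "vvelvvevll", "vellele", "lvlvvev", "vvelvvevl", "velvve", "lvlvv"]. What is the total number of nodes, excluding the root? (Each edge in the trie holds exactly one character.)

Insert word by word; a character creates a node only if that edge doesn't already exist:
  "ellllv" → 6 new (e, l, l, l, l, v)
  "velvvleel" → 9 new (v, e, l, v, v, l, e, e, l)
  "vvevvl" → prefix "v" already present; 5 new (v, e, v, v, l)
  "vvelveellel" → prefix "vve" already present; 8 new (l, v, e, e, l, l, e, l)
  "lvlvvlvvvle" → 11 new (l, v, l, v, v, l, v, v, v, l, e)
  "elv" → prefix "el" already present; 1 new (v)
  "vvelvvevll" → prefix "vvelv" already present; 5 new (v, e, v, l, l)
  "vellele" → prefix "vel" already present; 4 new (l, e, l, e)
  "lvlvvev" → prefix "lvlvv" already present; 2 new (e, v)
  "vvelvvevl" → prefix "vvelvvevl" already present; 0 new (none)
  "velvve" → prefix "velvv" already present; 1 new (e)
  "lvlvv" → prefix "lvlvv" already present; 0 new (none)
Total nodes = 6 + 9 + 5 + 8 + 11 + 1 + 5 + 4 + 2 + 0 + 1 + 0 = 52

52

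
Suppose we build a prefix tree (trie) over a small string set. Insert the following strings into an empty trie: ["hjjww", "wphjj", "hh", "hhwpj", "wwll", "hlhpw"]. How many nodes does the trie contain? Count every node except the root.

21

Insert word by word; a character creates a node only if that edge doesn't already exist:
  "hjjww" → 5 new (h, j, j, w, w)
  "wphjj" → 5 new (w, p, h, j, j)
  "hh" → prefix "h" already present; 1 new (h)
  "hhwpj" → prefix "hh" already present; 3 new (w, p, j)
  "wwll" → prefix "w" already present; 3 new (w, l, l)
  "hlhpw" → prefix "h" already present; 4 new (l, h, p, w)
Total nodes = 5 + 5 + 1 + 3 + 3 + 4 = 21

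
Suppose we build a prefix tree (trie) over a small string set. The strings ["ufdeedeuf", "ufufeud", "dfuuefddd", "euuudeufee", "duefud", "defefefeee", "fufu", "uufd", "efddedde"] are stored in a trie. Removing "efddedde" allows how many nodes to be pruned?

Walk "efddedde" from the leaf back toward the root, removing each node that no remaining word uses.
The suffix "fddedde" (7 nodes) is used only by "efddedde"; the node for "e" still has the child "u", so pruning stops there.
Nodes removed: 7

7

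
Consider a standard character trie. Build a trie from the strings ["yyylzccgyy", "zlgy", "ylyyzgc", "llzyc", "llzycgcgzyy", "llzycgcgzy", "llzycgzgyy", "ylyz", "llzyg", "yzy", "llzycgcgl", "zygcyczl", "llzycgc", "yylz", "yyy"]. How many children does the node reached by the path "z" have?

2

The children of the "z" node are the distinct next characters among strings starting with "z".
Distinct next characters after "z": l, y.
That node has 2 child edges.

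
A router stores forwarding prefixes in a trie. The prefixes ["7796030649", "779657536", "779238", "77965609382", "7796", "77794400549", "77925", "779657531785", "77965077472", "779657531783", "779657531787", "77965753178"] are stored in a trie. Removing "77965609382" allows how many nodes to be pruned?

6

Walk "77965609382" from the leaf back toward the root, removing each node that no remaining word uses.
The suffix "609382" (6 nodes) is used only by "77965609382"; the node for "77965" still has the child "7", so pruning stops there.
Nodes removed: 6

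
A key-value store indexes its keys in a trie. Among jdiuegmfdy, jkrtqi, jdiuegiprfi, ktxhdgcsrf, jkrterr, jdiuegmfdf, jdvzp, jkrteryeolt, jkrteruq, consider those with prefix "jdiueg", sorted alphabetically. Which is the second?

Filter for "jdiueg…" and sort: "jdiuegiprfi", "jdiuegmfdf", "jdiuegmfdy"
Position 2: jdiuegmfdf

jdiuegmfdf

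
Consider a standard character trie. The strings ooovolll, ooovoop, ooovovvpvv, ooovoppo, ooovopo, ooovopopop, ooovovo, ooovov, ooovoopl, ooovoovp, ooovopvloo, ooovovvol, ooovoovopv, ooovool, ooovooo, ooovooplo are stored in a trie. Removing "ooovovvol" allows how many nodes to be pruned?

2

Walk "ooovovvol" from the leaf back toward the root, removing each node that no remaining word uses.
The suffix "ol" (2 nodes) is used only by "ooovovvol"; the node for "ooovovv" still has the child "p", so pruning stops there.
Nodes removed: 2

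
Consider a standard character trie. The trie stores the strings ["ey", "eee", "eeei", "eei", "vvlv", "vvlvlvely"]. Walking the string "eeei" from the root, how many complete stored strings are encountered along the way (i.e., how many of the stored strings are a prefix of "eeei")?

Traverse "eeei" character by character; count nodes along the way that are marked as word ends.
Prefixes of the query that are stored words: "eee", "eeei"
Count: 2

2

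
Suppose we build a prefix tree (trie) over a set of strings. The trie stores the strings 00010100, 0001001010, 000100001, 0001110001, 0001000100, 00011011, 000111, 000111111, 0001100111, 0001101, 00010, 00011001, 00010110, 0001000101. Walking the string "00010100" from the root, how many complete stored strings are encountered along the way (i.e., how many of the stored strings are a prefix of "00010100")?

Walk "00010100" from the root; an end-of-word marker is hit whenever a stored word is a prefix of "00010100".
Prefixes of the query that are stored words: "00010", "00010100"
Count: 2

2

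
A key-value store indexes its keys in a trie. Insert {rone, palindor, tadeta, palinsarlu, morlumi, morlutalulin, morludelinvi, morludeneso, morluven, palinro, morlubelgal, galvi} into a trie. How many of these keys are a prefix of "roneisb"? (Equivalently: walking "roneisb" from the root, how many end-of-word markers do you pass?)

1

Walk "roneisb" from the root; an end-of-word marker is hit whenever a stored word is a prefix of "roneisb".
Prefixes of the query that are stored words: "rone"
Count: 1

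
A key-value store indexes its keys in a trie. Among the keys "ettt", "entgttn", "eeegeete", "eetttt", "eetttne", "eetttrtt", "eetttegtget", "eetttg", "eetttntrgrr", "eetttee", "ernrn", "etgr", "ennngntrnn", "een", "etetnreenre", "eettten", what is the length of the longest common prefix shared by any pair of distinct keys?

6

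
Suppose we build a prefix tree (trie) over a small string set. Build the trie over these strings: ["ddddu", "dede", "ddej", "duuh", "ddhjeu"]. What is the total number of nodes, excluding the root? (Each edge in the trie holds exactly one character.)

17

Count nodes per top-level branch (shared prefixes stored once):
  'd'-branch (ddddu, ddej, ddhjeu, dede, duuh): 17 nodes
Sum: 17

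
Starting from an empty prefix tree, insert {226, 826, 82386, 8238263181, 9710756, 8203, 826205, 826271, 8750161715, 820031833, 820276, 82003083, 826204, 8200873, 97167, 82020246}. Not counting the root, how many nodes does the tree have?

For each word, the new-node count is its length minus the longest prefix already in the trie:
  "226" → 3 new (2, 2, 6)
  "826" → 3 new (8, 2, 6)
  "82386" → prefix "82" already present; 3 new (3, 8, 6)
  "8238263181" → prefix "8238" already present; 6 new (2, 6, 3, 1, 8, 1)
  "9710756" → 7 new (9, 7, 1, 0, 7, 5, 6)
  "8203" → prefix "82" already present; 2 new (0, 3)
  "826205" → prefix "826" already present; 3 new (2, 0, 5)
  "826271" → prefix "8262" already present; 2 new (7, 1)
  "8750161715" → prefix "8" already present; 9 new (7, 5, 0, 1, 6, 1, 7, 1, 5)
  "820031833" → prefix "820" already present; 6 new (0, 3, 1, 8, 3, 3)
  "820276" → prefix "820" already present; 3 new (2, 7, 6)
  "82003083" → prefix "82003" already present; 3 new (0, 8, 3)
  "826204" → prefix "82620" already present; 1 new (4)
  "8200873" → prefix "8200" already present; 3 new (8, 7, 3)
  "97167" → prefix "971" already present; 2 new (6, 7)
  "82020246" → prefix "8202" already present; 4 new (0, 2, 4, 6)
Total nodes = 3 + 3 + 3 + 6 + 7 + 2 + 3 + 2 + 9 + 6 + 3 + 3 + 1 + 3 + 2 + 4 = 60

60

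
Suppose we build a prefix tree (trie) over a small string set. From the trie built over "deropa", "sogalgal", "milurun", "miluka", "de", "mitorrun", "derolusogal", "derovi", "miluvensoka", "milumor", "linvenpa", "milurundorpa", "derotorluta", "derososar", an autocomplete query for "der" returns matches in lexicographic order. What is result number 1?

DFS of the "der" subtree visits, in order: "derolusogal", "deropa", "derososar", "derotorluta", "derovi"
The 1st is derolusogal.

derolusogal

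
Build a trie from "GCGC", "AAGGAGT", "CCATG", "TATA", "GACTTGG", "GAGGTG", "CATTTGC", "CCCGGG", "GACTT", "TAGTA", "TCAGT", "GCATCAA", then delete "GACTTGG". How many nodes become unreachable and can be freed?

2

A node on "GACTTGG"'s path can go only if nothing else ends at it or branches off below it.
The suffix "GG" (2 nodes) is used only by "GACTTGG"; "GACTT" is itself a stored word, so pruning stops there.
Nodes removed: 2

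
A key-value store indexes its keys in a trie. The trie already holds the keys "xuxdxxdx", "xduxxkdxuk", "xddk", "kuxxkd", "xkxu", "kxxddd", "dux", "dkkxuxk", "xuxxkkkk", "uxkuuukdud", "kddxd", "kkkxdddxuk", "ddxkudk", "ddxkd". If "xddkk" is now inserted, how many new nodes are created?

1

The longest prefix of "xddkk" already in the trie is "xddk" (length 4).
New nodes needed: |"xddkk"| − 4 = 5 − 4 = 1.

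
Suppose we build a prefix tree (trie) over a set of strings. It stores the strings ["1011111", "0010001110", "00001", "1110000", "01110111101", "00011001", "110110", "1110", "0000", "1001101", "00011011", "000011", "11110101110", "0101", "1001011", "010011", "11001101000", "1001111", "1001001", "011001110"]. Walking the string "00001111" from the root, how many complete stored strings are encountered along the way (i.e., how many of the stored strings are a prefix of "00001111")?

3

Walk "00001111" from the root; an end-of-word marker is hit whenever a stored word is a prefix of "00001111".
Prefixes of the query that are stored words: "0000", "00001", "000011"
Count: 3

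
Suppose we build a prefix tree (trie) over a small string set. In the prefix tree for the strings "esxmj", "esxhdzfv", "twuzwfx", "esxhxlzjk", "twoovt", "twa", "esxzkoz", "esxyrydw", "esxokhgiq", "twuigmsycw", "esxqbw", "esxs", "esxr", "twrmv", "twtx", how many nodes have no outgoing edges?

Leaves are exactly the stored words that no other stored word extends.
Those words: "esxhdzfv", "esxhxlzjk", "esxmj", "esxokhgiq", "esxqbw", "esxr", "esxs", "esxyrydw", "esxzkoz", "twa", "twoovt", "twrmv", "twtx", "twuigmsycw", "twuzwfx"
Leaf count: 15

15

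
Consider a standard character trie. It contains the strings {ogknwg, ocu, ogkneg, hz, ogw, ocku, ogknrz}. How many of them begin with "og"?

Traverse to the node for "og", then collect every word in that subtree.
Matches: "ogkneg", "ogknrz", "ogknwg", "ogw"
Count: 4

4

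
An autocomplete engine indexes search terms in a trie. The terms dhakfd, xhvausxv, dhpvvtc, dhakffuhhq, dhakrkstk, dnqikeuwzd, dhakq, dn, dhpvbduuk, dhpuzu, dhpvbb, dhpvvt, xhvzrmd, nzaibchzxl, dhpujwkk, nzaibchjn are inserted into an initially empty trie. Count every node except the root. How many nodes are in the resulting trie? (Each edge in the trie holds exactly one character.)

68

For each word, the new-node count is its length minus the longest prefix already in the trie:
  "dhakfd" → 6 new (d, h, a, k, f, d)
  "xhvausxv" → 8 new (x, h, v, a, u, s, x, v)
  "dhpvvtc" → prefix "dh" already present; 5 new (p, v, v, t, c)
  "dhakffuhhq" → prefix "dhakf" already present; 5 new (f, u, h, h, q)
  "dhakrkstk" → prefix "dhak" already present; 5 new (r, k, s, t, k)
  "dnqikeuwzd" → prefix "d" already present; 9 new (n, q, i, k, e, u, w, z, d)
  "dhakq" → prefix "dhak" already present; 1 new (q)
  "dn" → prefix "dn" already present; 0 new (none)
  "dhpvbduuk" → prefix "dhpv" already present; 5 new (b, d, u, u, k)
  "dhpuzu" → prefix "dhp" already present; 3 new (u, z, u)
  "dhpvbb" → prefix "dhpvb" already present; 1 new (b)
  "dhpvvt" → prefix "dhpvvt" already present; 0 new (none)
  "xhvzrmd" → prefix "xhv" already present; 4 new (z, r, m, d)
  "nzaibchzxl" → 10 new (n, z, a, i, b, c, h, z, x, l)
  "dhpujwkk" → prefix "dhpu" already present; 4 new (j, w, k, k)
  "nzaibchjn" → prefix "nzaibch" already present; 2 new (j, n)
Total nodes = 6 + 8 + 5 + 5 + 5 + 9 + 1 + 0 + 5 + 3 + 1 + 0 + 4 + 10 + 4 + 2 = 68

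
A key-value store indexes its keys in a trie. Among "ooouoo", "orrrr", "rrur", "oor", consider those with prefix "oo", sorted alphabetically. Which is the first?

ooouoo

Words with prefix "oo", in lexicographic order: "ooouoo", "oor"
The 1st is ooouoo.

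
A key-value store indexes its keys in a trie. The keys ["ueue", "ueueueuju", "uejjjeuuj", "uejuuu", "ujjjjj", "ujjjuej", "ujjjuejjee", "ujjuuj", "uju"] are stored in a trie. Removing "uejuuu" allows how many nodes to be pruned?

Walk "uejuuu" from the leaf back toward the root, removing each node that no remaining word uses.
The suffix "uuu" (3 nodes) is used only by "uejuuu"; the node for "uej" still has the child "j", so pruning stops there.
Nodes removed: 3

3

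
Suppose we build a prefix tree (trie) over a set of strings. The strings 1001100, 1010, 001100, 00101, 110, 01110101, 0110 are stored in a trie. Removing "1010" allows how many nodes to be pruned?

Walk "1010" from the leaf back toward the root, removing each node that no remaining word uses.
The suffix "10" (2 nodes) is used only by "1010"; the node for "10" still has the child "0", so pruning stops there.
Nodes removed: 2

2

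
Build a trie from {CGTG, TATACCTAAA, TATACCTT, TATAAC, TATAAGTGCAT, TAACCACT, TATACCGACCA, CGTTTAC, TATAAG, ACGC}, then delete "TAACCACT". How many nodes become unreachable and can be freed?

6

A node on "TAACCACT"'s path can go only if nothing else ends at it or branches off below it.
The suffix "ACCACT" (6 nodes) is used only by "TAACCACT"; the node for "TA" still has the child "T", so pruning stops there.
Nodes removed: 6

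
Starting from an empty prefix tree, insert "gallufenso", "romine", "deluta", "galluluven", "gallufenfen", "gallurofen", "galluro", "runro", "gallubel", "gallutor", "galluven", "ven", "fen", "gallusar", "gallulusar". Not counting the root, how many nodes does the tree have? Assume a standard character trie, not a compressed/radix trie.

Insert word by word; a character creates a node only if that edge doesn't already exist:
  "gallufenso" → 10 new (g, a, l, l, u, f, e, n, s, o)
  "romine" → 6 new (r, o, m, i, n, e)
  "deluta" → 6 new (d, e, l, u, t, a)
  "galluluven" → prefix "gallu" already present; 5 new (l, u, v, e, n)
  "gallufenfen" → prefix "gallufen" already present; 3 new (f, e, n)
  "gallurofen" → prefix "gallu" already present; 5 new (r, o, f, e, n)
  "galluro" → prefix "galluro" already present; 0 new (none)
  "runro" → prefix "r" already present; 4 new (u, n, r, o)
  "gallubel" → prefix "gallu" already present; 3 new (b, e, l)
  "gallutor" → prefix "gallu" already present; 3 new (t, o, r)
  "galluven" → prefix "gallu" already present; 3 new (v, e, n)
  "ven" → 3 new (v, e, n)
  "fen" → 3 new (f, e, n)
  "gallusar" → prefix "gallu" already present; 3 new (s, a, r)
  "gallulusar" → prefix "gallulu" already present; 3 new (s, a, r)
Total nodes = 10 + 6 + 6 + 5 + 3 + 5 + 0 + 4 + 3 + 3 + 3 + 3 + 3 + 3 + 3 = 60

60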